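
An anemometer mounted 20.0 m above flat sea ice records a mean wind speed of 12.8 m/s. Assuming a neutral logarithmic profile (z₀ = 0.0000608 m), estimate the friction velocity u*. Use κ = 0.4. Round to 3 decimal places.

Log law: V(z) = (u*/κ) · ln(z/z₀) ⇒ u* = κ · V / ln(z/z₀)
u* = 0.4 × 12.8 / ln(20.0/0.0000608) = 0.4 × 12.8 / 12.7037
   = 5.1200 / 12.7037 = 0.4030 m/s

u* ≈ 0.403 m/s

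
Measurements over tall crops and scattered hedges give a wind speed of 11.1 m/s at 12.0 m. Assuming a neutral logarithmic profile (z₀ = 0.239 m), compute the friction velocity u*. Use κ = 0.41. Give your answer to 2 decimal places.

Log law: V(z) = (u*/κ) · ln(z/z₀) ⇒ u* = κ · V / ln(z/z₀)
u* = 0.41 × 11.1 / ln(12.0/0.239) = 0.41 × 11.1 / 3.9162
   = 4.5510 / 3.9162 = 1.1621 m/s

u* ≈ 1.16 m/s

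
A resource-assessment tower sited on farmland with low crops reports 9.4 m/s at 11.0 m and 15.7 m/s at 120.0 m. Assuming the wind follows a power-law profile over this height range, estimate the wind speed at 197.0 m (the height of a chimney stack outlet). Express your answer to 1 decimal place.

17.5 m/s

First find α: α = ln(V₂/V₁)/ln(z₂/z₁) = ln(15.7/9.4)/ln(120.0/11.0) = 0.51295/2.38960 = 0.2147
Extrapolate from 120.0 m to 197.0 m: V₃ = 15.7 × (197.0/120.0)^0.2147 = 15.7 × 1.1123 = 17.4628 m/s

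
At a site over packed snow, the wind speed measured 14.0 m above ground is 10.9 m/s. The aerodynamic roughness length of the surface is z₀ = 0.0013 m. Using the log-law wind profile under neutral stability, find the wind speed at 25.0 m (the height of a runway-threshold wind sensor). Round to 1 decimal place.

11.6 m/s

Log law: V(z) ∝ ln(z/z₀), so V₂/V₁ = ln(z₂/z₀) / ln(z₁/z₀).
ln(25.0/0.0013) = 9.8643, ln(14.0/0.0013) = 9.2844
V₂ = 10.9 × 9.8643/9.2844 = 10.9 × 1.0625 = 11.5807 m/s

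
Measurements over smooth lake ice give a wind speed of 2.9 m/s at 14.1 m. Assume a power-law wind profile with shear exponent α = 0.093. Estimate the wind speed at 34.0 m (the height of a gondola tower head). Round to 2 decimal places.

3.15 m/s

Power-law profile: V₂ = V₁ · (z₂/z₁)^α
V₂ = 2.9 × (34.0/14.1)^0.093 = 2.9 × (2.4113)^0.093
    = 2.9 × 1.0853 = 3.1474 m/s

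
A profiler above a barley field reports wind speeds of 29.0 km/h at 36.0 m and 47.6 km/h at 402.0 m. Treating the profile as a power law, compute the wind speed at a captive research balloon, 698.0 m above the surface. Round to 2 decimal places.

First find α: α = ln(V₂/V₁)/ln(z₂/z₁) = ln(47.6/29.0)/ln(402.0/36.0) = 0.49554/2.41293 = 0.2054
Extrapolate from 402.0 m to 698.0 m: V₃ = 47.6 × (698.0/402.0)^0.2054 = 47.6 × 1.1200 = 53.3113 km/h

53.31 km/h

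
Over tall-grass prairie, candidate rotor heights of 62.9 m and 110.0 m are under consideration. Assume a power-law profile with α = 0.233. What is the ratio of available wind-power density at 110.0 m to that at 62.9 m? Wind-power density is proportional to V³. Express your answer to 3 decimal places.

Speed ratio: V_B/V_A = (z_B/z_A)^α = (110.0/62.9)^0.233 = (1.7488)^0.233 = 1.13909
Power-density ratio: P_B/P_A = (V_B/V_A)³ = (1.13909)³ = 1.47801

1.478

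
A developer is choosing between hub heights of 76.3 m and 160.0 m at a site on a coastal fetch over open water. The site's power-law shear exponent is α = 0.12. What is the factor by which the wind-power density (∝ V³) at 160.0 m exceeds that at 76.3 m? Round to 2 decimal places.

Speed ratio: V_B/V_A = (z_B/z_A)^α = (160.0/76.3)^0.12 = (2.0970)^0.12 = 1.09293
Power-density ratio: P_B/P_A = (V_B/V_A)³ = (1.09293)³ = 1.30549

1.31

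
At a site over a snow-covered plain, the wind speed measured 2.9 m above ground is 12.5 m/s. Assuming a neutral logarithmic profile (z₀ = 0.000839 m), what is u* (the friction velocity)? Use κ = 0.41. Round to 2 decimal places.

u* ≈ 0.63 m/s

Log law: V(z) = (u*/κ) · ln(z/z₀) ⇒ u* = κ · V / ln(z/z₀)
u* = 0.41 × 12.5 / ln(2.9/0.000839) = 0.41 × 12.5 / 8.1480
   = 5.1250 / 8.1480 = 0.6290 m/s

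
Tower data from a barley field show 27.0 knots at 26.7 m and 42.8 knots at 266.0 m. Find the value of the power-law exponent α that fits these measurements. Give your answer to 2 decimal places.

α ≈ 0.20

Power law: V₂/V₁ = (z₂/z₁)^α ⇒ α = ln(V₂/V₁) / ln(z₂/z₁)
α = ln(42.8/27.0) / ln(266.0/26.7) = ln(1.5852) / ln(9.9625)
  = 0.46070 / 2.29883 = 0.20041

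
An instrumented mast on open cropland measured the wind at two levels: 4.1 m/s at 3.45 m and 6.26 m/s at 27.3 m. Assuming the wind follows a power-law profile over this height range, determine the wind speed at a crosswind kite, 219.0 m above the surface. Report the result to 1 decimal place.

First find α: α = ln(V₂/V₁)/ln(z₂/z₁) = ln(6.26/4.1)/ln(27.3/3.45) = 0.42319/2.06851 = 0.2046
Extrapolate from 27.3 m to 219.0 m: V₃ = 6.26 × (219.0/27.3)^0.2046 = 6.26 × 1.5311 = 9.5847 m/s

9.6 m/s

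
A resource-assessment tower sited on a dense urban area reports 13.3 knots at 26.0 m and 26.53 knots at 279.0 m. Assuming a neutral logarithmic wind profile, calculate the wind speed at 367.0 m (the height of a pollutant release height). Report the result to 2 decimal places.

Log law: V ∝ ln(z/z₀). From the pair, with r = V₁/V₂ = 0.50132,
ln z₀ = (ln z₁ − r·ln z₂)/(1 − r) = (3.2581 − 0.50132×5.6312)/0.49868 = 0.8724 → z₀ = 2.393 m
V₃ = V₁ · ln(z₃/z₀)/ln(z₁/z₀) = 13.3 × 5.0329/2.3857 = 28.0584 knots

28.06 knots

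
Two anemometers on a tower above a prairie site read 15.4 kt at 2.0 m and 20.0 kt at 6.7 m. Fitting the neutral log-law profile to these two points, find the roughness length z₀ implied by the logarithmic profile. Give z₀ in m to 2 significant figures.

Log law: V(z) ∝ ln(z/z₀). With r = V₁/V₂ = 15.4/20.0 = 0.77000,
r · ln(z₂/z₀) = ln(z₁/z₀) ⇒ ln z₀ = (ln z₁ − r·ln z₂)/(1 − r)
ln z₀ = (0.69315 − 0.77000×1.90211) / 0.23000 = -3.3542
z₀ = exp(-3.3542) = 0.03494 m

z₀ ≈ 0.035 m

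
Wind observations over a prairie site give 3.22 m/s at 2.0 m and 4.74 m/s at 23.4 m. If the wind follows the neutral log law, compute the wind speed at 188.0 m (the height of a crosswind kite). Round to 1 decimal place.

Log law: V ∝ ln(z/z₀). From the pair, with r = V₁/V₂ = 0.67932,
ln z₀ = (ln z₁ − r·ln z₂)/(1 − r) = (0.6931 − 0.67932×3.1527)/0.32068 = -4.5173 → z₀ = 0.01092 m
V₃ = V₁ · ln(z₃/z₀)/ln(z₁/z₀) = 3.22 × 9.7537/5.2104 = 6.0277 m/s

6.0 m/s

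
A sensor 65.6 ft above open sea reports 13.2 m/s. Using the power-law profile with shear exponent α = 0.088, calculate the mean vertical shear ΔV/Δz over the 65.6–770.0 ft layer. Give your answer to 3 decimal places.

0.005 m/s/ft

Power law: V₂ = V₁ · (z₂/z₁)^α = 13.2 × (11.7378)^0.088 = 16.3945 m/s
ΔV/Δz = (16.3945 − 13.2)/(770.0 − 65.6) = 3.1945/704.4000 = 0.00454 m/s/ft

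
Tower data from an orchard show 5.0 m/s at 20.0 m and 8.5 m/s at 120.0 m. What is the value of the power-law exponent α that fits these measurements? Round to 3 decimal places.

α ≈ 0.296

Power law: V₂/V₁ = (z₂/z₁)^α ⇒ α = ln(V₂/V₁) / ln(z₂/z₁)
α = ln(8.5/5.0) / ln(120.0/20.0) = ln(1.7000) / ln(6.0000)
  = 0.53063 / 1.79176 = 0.29615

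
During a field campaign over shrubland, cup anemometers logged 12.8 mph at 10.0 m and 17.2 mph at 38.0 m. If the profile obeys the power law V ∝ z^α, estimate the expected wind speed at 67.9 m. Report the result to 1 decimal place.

19.6 mph

First find α: α = ln(V₂/V₁)/ln(z₂/z₁) = ln(17.2/12.8)/ln(38.0/10.0) = 0.29546/1.33500 = 0.2213
Extrapolate from 38.0 m to 67.9 m: V₃ = 17.2 × (67.9/38.0)^0.2213 = 17.2 × 1.1371 = 19.5578 mph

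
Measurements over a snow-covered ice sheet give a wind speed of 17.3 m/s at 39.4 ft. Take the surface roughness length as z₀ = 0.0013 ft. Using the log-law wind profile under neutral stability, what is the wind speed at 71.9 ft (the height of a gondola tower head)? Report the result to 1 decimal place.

Log law: V(z) ∝ ln(z/z₀), so V₂/V₁ = ln(z₂/z₀) / ln(z₁/z₀).
ln(71.9/0.0013) = 10.9207, ln(39.4/0.0013) = 10.3192
V₂ = 17.3 × 10.9207/10.3192 = 17.3 × 1.0583 = 18.3084 m/s

18.3 m/s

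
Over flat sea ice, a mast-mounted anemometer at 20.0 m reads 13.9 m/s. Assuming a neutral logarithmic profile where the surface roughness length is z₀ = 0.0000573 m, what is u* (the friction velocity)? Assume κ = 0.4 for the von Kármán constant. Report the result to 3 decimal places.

u* ≈ 0.436 m/s

Log law: V(z) = (u*/κ) · ln(z/z₀) ⇒ u* = κ · V / ln(z/z₀)
u* = 0.4 × 13.9 / ln(20.0/0.0000573) = 0.4 × 13.9 / 12.7629
   = 5.5600 / 12.7629 = 0.4356 m/s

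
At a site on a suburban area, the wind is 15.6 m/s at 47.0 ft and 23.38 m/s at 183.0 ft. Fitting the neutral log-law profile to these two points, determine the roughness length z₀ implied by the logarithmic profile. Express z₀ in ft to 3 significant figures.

Log law: V(z) ∝ ln(z/z₀). With r = V₁/V₂ = 15.6/23.38 = 0.66724,
r · ln(z₂/z₀) = ln(z₁/z₀) ⇒ ln z₀ = (ln z₁ − r·ln z₂)/(1 − r)
ln z₀ = (3.85015 − 0.66724×5.20949) / 0.33276 = 1.1245
z₀ = exp(1.1245) = 3.079 ft

z₀ ≈ 3.08 ft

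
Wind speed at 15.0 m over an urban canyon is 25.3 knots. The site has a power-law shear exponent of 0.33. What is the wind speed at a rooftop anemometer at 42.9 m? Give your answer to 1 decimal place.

Power-law profile: V₂ = V₁ · (z₂/z₁)^α
V₂ = 25.3 × (42.9/15.0)^0.33 = 25.3 × (2.8600)^0.33
    = 25.3 × 1.4145 = 35.7867 knots

35.8 knots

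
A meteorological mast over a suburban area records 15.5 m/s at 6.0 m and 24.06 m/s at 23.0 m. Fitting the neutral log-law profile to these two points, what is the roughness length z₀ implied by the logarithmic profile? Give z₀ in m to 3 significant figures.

z₀ ≈ 0.527 m

Log law: V(z) ∝ ln(z/z₀). With r = V₁/V₂ = 15.5/24.06 = 0.64422,
r · ln(z₂/z₀) = ln(z₁/z₀) ⇒ ln z₀ = (ln z₁ − r·ln z₂)/(1 − r)
ln z₀ = (1.79176 − 0.64422×3.13549) / 0.35578 = -0.6414
z₀ = exp(-0.6414) = 0.5266 m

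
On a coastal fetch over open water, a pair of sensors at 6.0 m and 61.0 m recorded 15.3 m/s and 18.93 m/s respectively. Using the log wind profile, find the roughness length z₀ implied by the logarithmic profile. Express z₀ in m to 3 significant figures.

Log law: V(z) ∝ ln(z/z₀). With r = V₁/V₂ = 15.3/18.93 = 0.80824,
r · ln(z₂/z₀) = ln(z₁/z₀) ⇒ ln z₀ = (ln z₁ − r·ln z₂)/(1 − r)
ln z₀ = (1.79176 − 0.80824×4.11087) / 0.19176 = -7.9830
z₀ = exp(-7.9830) = 0.0003412 m

z₀ ≈ 0.000341 m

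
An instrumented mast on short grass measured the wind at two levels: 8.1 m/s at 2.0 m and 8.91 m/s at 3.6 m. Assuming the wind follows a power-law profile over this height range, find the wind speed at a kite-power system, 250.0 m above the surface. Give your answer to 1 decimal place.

First find α: α = ln(V₂/V₁)/ln(z₂/z₁) = ln(8.91/8.1)/ln(3.6/2.0) = 0.09531/0.58779 = 0.1622
Extrapolate from 3.6 m to 250.0 m: V₃ = 8.91 × (250.0/3.6)^0.1622 = 8.91 × 1.9889 = 17.7215 m/s

17.7 m/s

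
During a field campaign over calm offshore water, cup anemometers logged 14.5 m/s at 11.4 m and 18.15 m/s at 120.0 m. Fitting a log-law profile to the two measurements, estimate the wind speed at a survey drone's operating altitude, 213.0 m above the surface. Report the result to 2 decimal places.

19.04 m/s

Log law: V ∝ ln(z/z₀). From the pair, with r = V₁/V₂ = 0.79890,
ln z₀ = (ln z₁ − r·ln z₂)/(1 − r) = (2.4336 − 0.79890×4.7875)/0.20110 = -6.9174 → z₀ = 0.0009904 m
V₃ = V₁ · ln(z₃/z₀)/ln(z₁/z₀) = 14.5 × 12.2787/9.3510 = 19.0398 m/s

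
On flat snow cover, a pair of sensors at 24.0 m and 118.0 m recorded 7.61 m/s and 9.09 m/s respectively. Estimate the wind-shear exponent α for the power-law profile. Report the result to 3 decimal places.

Power law: V₂/V₁ = (z₂/z₁)^α ⇒ α = ln(V₂/V₁) / ln(z₂/z₁)
α = ln(9.09/7.61) / ln(118.0/24.0) = ln(1.1945) / ln(4.9167)
  = 0.17771 / 1.59263 = 0.11158

α ≈ 0.112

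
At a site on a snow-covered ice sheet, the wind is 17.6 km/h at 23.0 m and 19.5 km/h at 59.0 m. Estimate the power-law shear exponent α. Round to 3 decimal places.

Power law: V₂/V₁ = (z₂/z₁)^α ⇒ α = ln(V₂/V₁) / ln(z₂/z₁)
α = ln(19.5/17.6) / ln(59.0/23.0) = ln(1.1080) / ln(2.5652)
  = 0.10252 / 0.94204 = 0.10882

α ≈ 0.109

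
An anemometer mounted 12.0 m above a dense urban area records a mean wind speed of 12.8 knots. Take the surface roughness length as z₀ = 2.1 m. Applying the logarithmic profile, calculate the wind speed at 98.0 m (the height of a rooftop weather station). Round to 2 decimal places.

28.22 knots

Log law: V(z) ∝ ln(z/z₀), so V₂/V₁ = ln(z₂/z₀) / ln(z₁/z₀).
ln(98.0/2.1) = 3.8430, ln(12.0/2.1) = 1.7430
V₂ = 12.8 × 3.8430/1.7430 = 12.8 × 2.2049 = 28.2224 knots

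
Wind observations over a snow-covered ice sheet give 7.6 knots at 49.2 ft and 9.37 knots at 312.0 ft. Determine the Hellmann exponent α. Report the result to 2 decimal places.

α ≈ 0.11

Power law: V₂/V₁ = (z₂/z₁)^α ⇒ α = ln(V₂/V₁) / ln(z₂/z₁)
α = ln(9.37/7.6) / ln(312.0/49.2) = ln(1.2329) / ln(6.3415)
  = 0.20936 / 1.84711 = 0.11335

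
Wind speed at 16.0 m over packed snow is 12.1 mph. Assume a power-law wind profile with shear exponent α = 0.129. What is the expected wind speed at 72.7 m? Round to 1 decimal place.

14.7 mph

Power-law profile: V₂ = V₁ · (z₂/z₁)^α
V₂ = 12.1 × (72.7/16.0)^0.129 = 12.1 × (4.5438)^0.129
    = 12.1 × 1.2156 = 14.7093 mph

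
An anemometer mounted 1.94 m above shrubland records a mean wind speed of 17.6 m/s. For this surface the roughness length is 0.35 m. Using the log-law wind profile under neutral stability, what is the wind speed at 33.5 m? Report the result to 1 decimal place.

46.9 m/s

Log law: V(z) ∝ ln(z/z₀), so V₂/V₁ = ln(z₂/z₀) / ln(z₁/z₀).
ln(33.5/0.35) = 4.5614, ln(1.94/0.35) = 1.7125
V₂ = 17.6 × 4.5614/1.7125 = 17.6 × 2.6636 = 46.8786 m/s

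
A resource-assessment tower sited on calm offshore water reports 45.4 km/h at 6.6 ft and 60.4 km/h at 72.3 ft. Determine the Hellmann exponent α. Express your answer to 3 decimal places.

Power law: V₂/V₁ = (z₂/z₁)^α ⇒ α = ln(V₂/V₁) / ln(z₂/z₁)
α = ln(60.4/45.4) / ln(72.3/6.6) = ln(1.3304) / ln(10.9545)
  = 0.28548 / 2.39375 = 0.11926

α ≈ 0.119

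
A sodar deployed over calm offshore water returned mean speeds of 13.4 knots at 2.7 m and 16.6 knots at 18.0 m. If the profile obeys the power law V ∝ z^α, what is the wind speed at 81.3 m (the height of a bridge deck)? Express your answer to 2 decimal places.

19.68 knots

First find α: α = ln(V₂/V₁)/ln(z₂/z₁) = ln(16.6/13.4)/ln(18.0/2.7) = 0.21415/1.89712 = 0.1129
Extrapolate from 18.0 m to 81.3 m: V₃ = 16.6 × (81.3/18.0)^0.1129 = 16.6 × 1.1855 = 19.6800 knots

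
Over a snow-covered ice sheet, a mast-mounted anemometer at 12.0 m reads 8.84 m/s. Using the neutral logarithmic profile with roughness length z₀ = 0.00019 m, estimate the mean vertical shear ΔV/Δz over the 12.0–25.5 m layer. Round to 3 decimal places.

0.045 m/s/m

Log law: V₂ = V₁ · ln(z₂/z₀)/ln(z₁/z₀) = 8.84 × 11.8072/11.0534 = 9.4428 m/s
ΔV/Δz = (9.4428 − 8.84)/(25.5 − 12.0) = 0.6028/13.5000 = 0.04465 m/s/m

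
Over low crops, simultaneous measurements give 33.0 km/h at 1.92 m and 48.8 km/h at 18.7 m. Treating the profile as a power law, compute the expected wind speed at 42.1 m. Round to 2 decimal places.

56.10 km/h

First find α: α = ln(V₂/V₁)/ln(z₂/z₁) = ln(48.8/33.0)/ln(18.7/1.92) = 0.39122/2.27620 = 0.1719
Extrapolate from 18.7 m to 42.1 m: V₃ = 48.8 × (42.1/18.7)^0.1719 = 48.8 × 1.1497 = 56.1042 km/h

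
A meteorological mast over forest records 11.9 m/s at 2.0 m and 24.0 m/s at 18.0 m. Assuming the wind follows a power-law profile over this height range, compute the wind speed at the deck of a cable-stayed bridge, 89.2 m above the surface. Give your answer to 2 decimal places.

First find α: α = ln(V₂/V₁)/ln(z₂/z₁) = ln(24.0/11.9)/ln(18.0/2.0) = 0.70152/2.19722 = 0.3193
Extrapolate from 18.0 m to 89.2 m: V₃ = 24.0 × (89.2/18.0)^0.3193 = 24.0 × 1.6670 = 40.0070 m/s

40.01 m/s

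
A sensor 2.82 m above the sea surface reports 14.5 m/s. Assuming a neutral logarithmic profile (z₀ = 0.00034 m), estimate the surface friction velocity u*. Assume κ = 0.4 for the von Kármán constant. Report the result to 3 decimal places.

Log law: V(z) = (u*/κ) · ln(z/z₀) ⇒ u* = κ · V / ln(z/z₀)
u* = 0.4 × 14.5 / ln(2.82/0.00034) = 0.4 × 14.5 / 9.0233
   = 5.8000 / 9.0233 = 0.6428 m/s

u* ≈ 0.643 m/s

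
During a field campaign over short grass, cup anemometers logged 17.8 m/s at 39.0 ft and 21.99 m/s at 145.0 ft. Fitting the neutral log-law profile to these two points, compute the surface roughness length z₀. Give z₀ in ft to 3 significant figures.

z₀ ≈ 0.147 ft

Log law: V(z) ∝ ln(z/z₀). With r = V₁/V₂ = 17.8/21.99 = 0.80946,
r · ln(z₂/z₀) = ln(z₁/z₀) ⇒ ln z₀ = (ln z₁ − r·ln z₂)/(1 − r)
ln z₀ = (3.66356 − 0.80946×4.97673) / 0.19054 = -1.9151
z₀ = exp(-1.9151) = 0.1473 ft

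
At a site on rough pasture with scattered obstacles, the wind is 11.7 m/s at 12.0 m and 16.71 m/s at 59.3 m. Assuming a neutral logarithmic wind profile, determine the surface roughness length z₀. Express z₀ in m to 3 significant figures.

z₀ ≈ 0.288 m

Log law: V(z) ∝ ln(z/z₀). With r = V₁/V₂ = 11.7/16.71 = 0.70018,
r · ln(z₂/z₀) = ln(z₁/z₀) ⇒ ln z₀ = (ln z₁ − r·ln z₂)/(1 − r)
ln z₀ = (2.48491 − 0.70018×4.08261) / 0.29982 = -1.2463
z₀ = exp(-1.2463) = 0.2876 m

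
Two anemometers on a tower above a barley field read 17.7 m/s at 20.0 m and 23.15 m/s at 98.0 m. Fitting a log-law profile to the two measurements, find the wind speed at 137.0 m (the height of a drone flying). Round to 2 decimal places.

24.30 m/s

Log law: V ∝ ln(z/z₀). From the pair, with r = V₁/V₂ = 0.76458,
ln z₀ = (ln z₁ − r·ln z₂)/(1 − r) = (2.9957 − 0.76458×4.5850)/0.23542 = -2.1656 → z₀ = 0.1147 m
V₃ = V₁ · ln(z₃/z₀)/ln(z₁/z₀) = 17.7 × 7.0856/5.1614 = 24.2989 m/s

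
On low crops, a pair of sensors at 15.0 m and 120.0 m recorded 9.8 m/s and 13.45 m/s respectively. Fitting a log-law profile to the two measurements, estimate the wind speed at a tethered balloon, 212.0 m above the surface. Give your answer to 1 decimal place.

14.4 m/s

Log law: V ∝ ln(z/z₀). From the pair, with r = V₁/V₂ = 0.72862,
ln z₀ = (ln z₁ − r·ln z₂)/(1 − r) = (2.7081 − 0.72862×4.7875)/0.27138 = -2.8751 → z₀ = 0.05641 m
V₃ = V₁ · ln(z₃/z₀)/ln(z₁/z₀) = 9.8 × 8.2317/5.5832 = 14.4489 m/s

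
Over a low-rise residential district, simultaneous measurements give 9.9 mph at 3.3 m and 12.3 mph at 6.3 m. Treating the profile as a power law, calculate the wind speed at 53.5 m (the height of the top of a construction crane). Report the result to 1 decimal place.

25.2 mph

First find α: α = ln(V₂/V₁)/ln(z₂/z₁) = ln(12.3/9.9)/ln(6.3/3.3) = 0.21706/0.64663 = 0.3357
Extrapolate from 6.3 m to 53.5 m: V₃ = 12.3 × (53.5/6.3)^0.3357 = 12.3 × 2.0505 = 25.2210 mph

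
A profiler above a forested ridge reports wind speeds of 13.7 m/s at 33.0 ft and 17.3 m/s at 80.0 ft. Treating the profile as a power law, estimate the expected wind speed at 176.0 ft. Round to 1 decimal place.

First find α: α = ln(V₂/V₁)/ln(z₂/z₁) = ln(17.3/13.7)/ln(80.0/33.0) = 0.23331/0.88552 = 0.2635
Extrapolate from 80.0 ft to 176.0 ft: V₃ = 17.3 × (176.0/80.0)^0.2635 = 17.3 × 1.2309 = 21.2944 m/s

21.3 m/s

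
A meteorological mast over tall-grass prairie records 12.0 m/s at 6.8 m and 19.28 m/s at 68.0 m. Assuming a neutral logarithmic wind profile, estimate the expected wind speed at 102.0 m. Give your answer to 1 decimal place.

Log law: V ∝ ln(z/z₀). From the pair, with r = V₁/V₂ = 0.62241,
ln z₀ = (ln z₁ − r·ln z₂)/(1 − r) = (1.9169 − 0.62241×4.2195)/0.37759 = -1.8785 → z₀ = 0.1528 m
V₃ = V₁ · ln(z₃/z₀)/ln(z₁/z₀) = 12.0 × 6.5035/3.7955 = 20.5619 m/s

20.6 m/s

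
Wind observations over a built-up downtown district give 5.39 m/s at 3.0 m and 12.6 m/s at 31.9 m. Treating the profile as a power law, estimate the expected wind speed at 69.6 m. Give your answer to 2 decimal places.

16.68 m/s

First find α: α = ln(V₂/V₁)/ln(z₂/z₁) = ln(12.6/5.39)/ln(31.9/3.0) = 0.84915/2.36399 = 0.3592
Extrapolate from 31.9 m to 69.6 m: V₃ = 12.6 × (69.6/31.9)^0.3592 = 12.6 × 1.3234 = 16.6753 m/s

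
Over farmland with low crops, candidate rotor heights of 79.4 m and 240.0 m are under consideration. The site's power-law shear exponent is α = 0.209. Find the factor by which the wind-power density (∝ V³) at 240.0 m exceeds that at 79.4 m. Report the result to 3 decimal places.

Speed ratio: V_B/V_A = (z_B/z_A)^α = (240.0/79.4)^0.209 = (3.0227)^0.209 = 1.26009
Power-density ratio: P_B/P_A = (V_B/V_A)³ = (1.26009)³ = 2.00081

2.001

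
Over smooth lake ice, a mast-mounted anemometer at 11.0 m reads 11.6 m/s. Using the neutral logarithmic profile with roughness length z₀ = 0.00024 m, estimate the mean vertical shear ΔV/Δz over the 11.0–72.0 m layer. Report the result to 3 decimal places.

Log law: V₂ = V₁ · ln(z₂/z₀)/ln(z₁/z₀) = 11.6 × 12.6115/10.7328 = 13.6306 m/s
ΔV/Δz = (13.6306 − 11.6)/(72.0 − 11.0) = 2.0306/61.0000 = 0.03329 m/s/m

0.033 m/s/m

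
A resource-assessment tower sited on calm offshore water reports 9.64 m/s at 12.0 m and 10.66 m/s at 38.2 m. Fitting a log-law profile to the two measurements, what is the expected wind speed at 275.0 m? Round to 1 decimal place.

Log law: V ∝ ln(z/z₀). From the pair, with r = V₁/V₂ = 0.90432,
ln z₀ = (ln z₁ − r·ln z₂)/(1 − r) = (2.4849 − 0.90432×3.6428)/0.09568 = -8.4587 → z₀ = 0.0002121 m
V₃ = V₁ · ln(z₃/z₀)/ln(z₁/z₀) = 9.64 × 14.0754/10.9436 = 12.3988 m/s

12.4 m/s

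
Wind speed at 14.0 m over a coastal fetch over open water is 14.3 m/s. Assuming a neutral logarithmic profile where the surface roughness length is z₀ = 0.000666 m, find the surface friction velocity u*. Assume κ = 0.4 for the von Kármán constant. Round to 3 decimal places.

u* ≈ 0.575 m/s

Log law: V(z) = (u*/κ) · ln(z/z₀) ⇒ u* = κ · V / ln(z/z₀)
u* = 0.4 × 14.3 / ln(14.0/0.000666) = 0.4 × 14.3 / 9.9533
   = 5.7200 / 9.9533 = 0.5747 m/s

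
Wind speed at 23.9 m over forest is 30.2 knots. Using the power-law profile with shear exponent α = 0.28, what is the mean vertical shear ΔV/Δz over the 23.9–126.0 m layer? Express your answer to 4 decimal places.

0.1753 knots/m

Power law: V₂ = V₁ · (z₂/z₁)^α = 30.2 × (5.2720)^0.28 = 48.1016 knots
ΔV/Δz = (48.1016 − 30.2)/(126.0 − 23.9) = 17.9016/102.1000 = 0.17533 knots/m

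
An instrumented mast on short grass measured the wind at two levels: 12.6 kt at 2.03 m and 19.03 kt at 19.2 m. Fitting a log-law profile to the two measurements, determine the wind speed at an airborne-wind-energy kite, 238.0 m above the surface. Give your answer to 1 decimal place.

26.2 kt

Log law: V ∝ ln(z/z₀). From the pair, with r = V₁/V₂ = 0.66211,
ln z₀ = (ln z₁ − r·ln z₂)/(1 − r) = (0.7080 − 0.66211×2.9549)/0.33789 = -3.6949 → z₀ = 0.02485 m
V₃ = V₁ · ln(z₃/z₀)/ln(z₁/z₀) = 12.6 × 9.1671/4.4029 = 26.2341 kt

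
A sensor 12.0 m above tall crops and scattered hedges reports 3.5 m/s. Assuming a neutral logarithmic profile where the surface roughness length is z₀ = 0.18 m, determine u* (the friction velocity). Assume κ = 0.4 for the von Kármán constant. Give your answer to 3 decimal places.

u* ≈ 0.333 m/s

Log law: V(z) = (u*/κ) · ln(z/z₀) ⇒ u* = κ · V / ln(z/z₀)
u* = 0.4 × 3.5 / ln(12.0/0.18) = 0.4 × 3.5 / 4.1997
   = 1.4000 / 4.1997 = 0.3334 m/s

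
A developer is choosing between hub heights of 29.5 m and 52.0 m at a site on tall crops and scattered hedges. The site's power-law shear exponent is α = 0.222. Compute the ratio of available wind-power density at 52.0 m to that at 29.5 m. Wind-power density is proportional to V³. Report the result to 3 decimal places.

1.459

Speed ratio: V_B/V_A = (z_B/z_A)^α = (52.0/29.5)^0.222 = (1.7627)^0.222 = 1.13410
Power-density ratio: P_B/P_A = (V_B/V_A)³ = (1.13410)³ = 1.45867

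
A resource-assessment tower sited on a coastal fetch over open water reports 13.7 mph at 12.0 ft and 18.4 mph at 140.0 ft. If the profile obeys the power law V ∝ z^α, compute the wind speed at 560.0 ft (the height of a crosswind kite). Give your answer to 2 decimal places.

First find α: α = ln(V₂/V₁)/ln(z₂/z₁) = ln(18.4/13.7)/ln(140.0/12.0) = 0.29495/2.45674 = 0.1201
Extrapolate from 140.0 ft to 560.0 ft: V₃ = 18.4 × (560.0/140.0)^0.1201 = 18.4 × 1.1811 = 21.7321 mph

21.73 mph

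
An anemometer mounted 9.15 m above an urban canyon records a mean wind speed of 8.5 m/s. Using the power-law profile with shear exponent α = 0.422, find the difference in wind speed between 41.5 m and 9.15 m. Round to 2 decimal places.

Power law: V₂ = V₁ · (z₂/z₁)^α = 8.5 × (4.5355)^0.422 = 16.0885 m/s
ΔV = 16.0885 − 8.5 = 7.5885 m/s

7.59 m/s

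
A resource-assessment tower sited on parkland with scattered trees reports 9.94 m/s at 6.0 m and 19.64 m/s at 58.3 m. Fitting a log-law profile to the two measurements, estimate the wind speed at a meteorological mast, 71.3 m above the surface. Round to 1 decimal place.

Log law: V ∝ ln(z/z₀). From the pair, with r = V₁/V₂ = 0.50611,
ln z₀ = (ln z₁ − r·ln z₂)/(1 − r) = (1.7918 − 0.50611×4.0656)/0.49389 = -0.5383 → z₀ = 0.5837 m
V₃ = V₁ · ln(z₃/z₀)/ln(z₁/z₀) = 9.94 × 4.8052/2.3301 = 20.4987 m/s

20.5 m/s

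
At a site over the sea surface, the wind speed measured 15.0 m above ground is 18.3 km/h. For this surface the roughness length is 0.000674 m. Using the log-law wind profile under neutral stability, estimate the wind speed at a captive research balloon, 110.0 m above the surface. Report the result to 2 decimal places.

Log law: V(z) ∝ ln(z/z₀), so V₂/V₁ = ln(z₂/z₀) / ln(z₁/z₀).
ln(110.0/0.000674) = 12.0028, ln(15.0/0.000674) = 10.0103
V₂ = 18.3 × 12.0028/10.0103 = 18.3 × 1.1990 = 21.9424 km/h

21.94 km/h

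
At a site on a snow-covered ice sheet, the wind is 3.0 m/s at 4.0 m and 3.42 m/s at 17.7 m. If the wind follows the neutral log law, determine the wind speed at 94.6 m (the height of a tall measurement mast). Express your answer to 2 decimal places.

Log law: V ∝ ln(z/z₀). From the pair, with r = V₁/V₂ = 0.87719,
ln z₀ = (ln z₁ − r·ln z₂)/(1 − r) = (1.3863 − 0.87719×2.8736)/0.12281 = -9.2371 → z₀ = 0.00009736 m
V₃ = V₁ · ln(z₃/z₀)/ln(z₁/z₀) = 3.0 × 13.7867/10.6234 = 3.8933 m/s

3.89 m/s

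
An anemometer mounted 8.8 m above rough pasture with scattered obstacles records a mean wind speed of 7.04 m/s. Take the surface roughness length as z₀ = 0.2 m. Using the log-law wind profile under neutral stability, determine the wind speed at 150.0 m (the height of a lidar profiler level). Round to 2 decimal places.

Log law: V(z) ∝ ln(z/z₀), so V₂/V₁ = ln(z₂/z₀) / ln(z₁/z₀).
ln(150.0/0.2) = 6.6201, ln(8.8/0.2) = 3.7842
V₂ = 7.04 × 6.6201/3.7842 = 7.04 × 1.7494 = 12.3158 m/s

12.32 m/s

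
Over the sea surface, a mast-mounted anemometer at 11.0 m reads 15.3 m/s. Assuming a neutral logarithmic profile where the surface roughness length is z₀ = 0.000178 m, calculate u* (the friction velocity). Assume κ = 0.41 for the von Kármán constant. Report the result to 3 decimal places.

Log law: V(z) = (u*/κ) · ln(z/z₀) ⇒ u* = κ · V / ln(z/z₀)
u* = 0.41 × 15.3 / ln(11.0/0.000178) = 0.41 × 15.3 / 11.0316
   = 6.2730 / 11.0316 = 0.5686 m/s

u* ≈ 0.569 m/s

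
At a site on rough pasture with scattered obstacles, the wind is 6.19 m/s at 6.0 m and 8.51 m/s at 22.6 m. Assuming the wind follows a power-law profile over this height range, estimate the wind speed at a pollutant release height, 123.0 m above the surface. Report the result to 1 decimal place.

12.8 m/s

First find α: α = ln(V₂/V₁)/ln(z₂/z₁) = ln(8.51/6.19)/ln(22.6/6.0) = 0.31831/1.32619 = 0.2400
Extrapolate from 22.6 m to 123.0 m: V₃ = 8.51 × (123.0/22.6)^0.2400 = 8.51 × 1.5018 = 12.7800 m/s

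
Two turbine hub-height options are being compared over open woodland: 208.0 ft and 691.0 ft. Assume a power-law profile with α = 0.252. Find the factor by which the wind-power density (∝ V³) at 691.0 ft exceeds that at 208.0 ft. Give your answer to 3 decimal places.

Speed ratio: V_B/V_A = (z_B/z_A)^α = (691.0/208.0)^0.252 = (3.3221)^0.252 = 1.35331
Power-density ratio: P_B/P_A = (V_B/V_A)³ = (1.35331)³ = 2.47850

2.479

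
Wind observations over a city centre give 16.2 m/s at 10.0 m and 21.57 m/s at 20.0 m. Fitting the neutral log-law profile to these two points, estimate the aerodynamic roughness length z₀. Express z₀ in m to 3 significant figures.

Log law: V(z) ∝ ln(z/z₀). With r = V₁/V₂ = 16.2/21.57 = 0.75104,
r · ln(z₂/z₀) = ln(z₁/z₀) ⇒ ln z₀ = (ln z₁ − r·ln z₂)/(1 − r)
ln z₀ = (2.30259 − 0.75104×2.99573) / 0.24896 = 0.2115
z₀ = exp(0.2115) = 1.236 m

z₀ ≈ 1.24 m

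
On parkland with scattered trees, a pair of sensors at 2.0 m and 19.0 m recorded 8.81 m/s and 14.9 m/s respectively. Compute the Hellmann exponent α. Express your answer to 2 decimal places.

α ≈ 0.23

Power law: V₂/V₁ = (z₂/z₁)^α ⇒ α = ln(V₂/V₁) / ln(z₂/z₁)
α = ln(14.9/8.81) / ln(19.0/2.0) = ln(1.6913) / ln(9.5000)
  = 0.52547 / 2.25129 = 0.23341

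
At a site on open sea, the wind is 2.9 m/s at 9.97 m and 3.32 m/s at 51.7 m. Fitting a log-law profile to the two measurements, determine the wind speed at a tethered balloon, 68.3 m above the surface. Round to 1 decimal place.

Log law: V ∝ ln(z/z₀). From the pair, with r = V₁/V₂ = 0.87349,
ln z₀ = (ln z₁ − r·ln z₂)/(1 − r) = (2.2996 − 0.87349×3.9455)/0.12651 = -9.0648 → z₀ = 0.0001157 m
V₃ = V₁ · ln(z₃/z₀)/ln(z₁/z₀) = 2.9 × 13.2887/11.3644 = 3.3911 m/s

3.4 m/s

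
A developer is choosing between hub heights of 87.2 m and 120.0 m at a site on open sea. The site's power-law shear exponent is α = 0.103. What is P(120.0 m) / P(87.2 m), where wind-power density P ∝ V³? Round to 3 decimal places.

1.104

Speed ratio: V_B/V_A = (z_B/z_A)^α = (120.0/87.2)^0.103 = (1.3761)^0.103 = 1.03343
Power-density ratio: P_B/P_A = (V_B/V_A)³ = (1.03343)³ = 1.10369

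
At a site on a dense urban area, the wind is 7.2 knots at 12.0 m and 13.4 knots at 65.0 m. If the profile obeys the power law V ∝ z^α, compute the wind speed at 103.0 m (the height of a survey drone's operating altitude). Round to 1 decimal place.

First find α: α = ln(V₂/V₁)/ln(z₂/z₁) = ln(13.4/7.2)/ln(65.0/12.0) = 0.62117/1.68948 = 0.3677
Extrapolate from 65.0 m to 103.0 m: V₃ = 13.4 × (103.0/65.0)^0.3677 = 13.4 × 1.1844 = 15.8712 knots

15.9 knots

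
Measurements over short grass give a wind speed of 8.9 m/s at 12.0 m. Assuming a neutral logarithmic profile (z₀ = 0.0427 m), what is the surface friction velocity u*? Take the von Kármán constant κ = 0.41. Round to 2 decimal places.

u* ≈ 0.65 m/s

Log law: V(z) = (u*/κ) · ln(z/z₀) ⇒ u* = κ · V / ln(z/z₀)
u* = 0.41 × 8.9 / ln(12.0/0.0427) = 0.41 × 8.9 / 5.6385
   = 3.6490 / 5.6385 = 0.6472 m/s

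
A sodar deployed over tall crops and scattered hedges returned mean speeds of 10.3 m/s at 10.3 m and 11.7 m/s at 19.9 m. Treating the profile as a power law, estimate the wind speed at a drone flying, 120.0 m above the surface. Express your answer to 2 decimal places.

First find α: α = ln(V₂/V₁)/ln(z₂/z₁) = ln(11.7/10.3)/ln(19.9/10.3) = 0.12744/0.65858 = 0.1935
Extrapolate from 19.9 m to 120.0 m: V₃ = 11.7 × (120.0/19.9)^0.1935 = 11.7 × 1.4158 = 16.5650 m/s

16.57 m/s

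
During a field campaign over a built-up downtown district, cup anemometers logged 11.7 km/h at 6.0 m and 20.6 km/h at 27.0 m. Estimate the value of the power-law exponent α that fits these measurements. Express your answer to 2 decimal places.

α ≈ 0.38

Power law: V₂/V₁ = (z₂/z₁)^α ⇒ α = ln(V₂/V₁) / ln(z₂/z₁)
α = ln(20.6/11.7) / ln(27.0/6.0) = ln(1.7607) / ln(4.5000)
  = 0.56570 / 1.50408 = 0.37611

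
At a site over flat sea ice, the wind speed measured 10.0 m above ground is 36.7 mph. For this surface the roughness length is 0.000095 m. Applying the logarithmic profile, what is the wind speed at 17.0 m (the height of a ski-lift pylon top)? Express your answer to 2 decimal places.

Log law: V(z) ∝ ln(z/z₀), so V₂/V₁ = ln(z₂/z₀) / ln(z₁/z₀).
ln(17.0/0.000095) = 12.0948, ln(10.0/0.000095) = 11.5642
V₂ = 36.7 × 12.0948/11.5642 = 36.7 × 1.0459 = 38.3840 mph

38.38 mph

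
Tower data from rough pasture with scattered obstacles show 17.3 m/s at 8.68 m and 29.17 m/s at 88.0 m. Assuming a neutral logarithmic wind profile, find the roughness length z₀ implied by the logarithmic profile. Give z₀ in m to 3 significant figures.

z₀ ≈ 0.297 m

Log law: V(z) ∝ ln(z/z₀). With r = V₁/V₂ = 17.3/29.17 = 0.59308,
r · ln(z₂/z₀) = ln(z₁/z₀) ⇒ ln z₀ = (ln z₁ − r·ln z₂)/(1 − r)
ln z₀ = (2.16102 − 0.59308×4.47734) / 0.40692 = -1.2149
z₀ = exp(-1.2149) = 0.2967 m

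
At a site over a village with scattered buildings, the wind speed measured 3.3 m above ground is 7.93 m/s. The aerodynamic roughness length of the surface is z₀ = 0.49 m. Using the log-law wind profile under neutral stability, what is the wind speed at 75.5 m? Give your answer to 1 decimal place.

Log law: V(z) ∝ ln(z/z₀), so V₂/V₁ = ln(z₂/z₀) / ln(z₁/z₀).
ln(75.5/0.49) = 5.0375, ln(3.3/0.49) = 1.9073
V₂ = 7.93 × 5.0375/1.9073 = 7.93 × 2.6412 = 20.9447 m/s

20.9 m/s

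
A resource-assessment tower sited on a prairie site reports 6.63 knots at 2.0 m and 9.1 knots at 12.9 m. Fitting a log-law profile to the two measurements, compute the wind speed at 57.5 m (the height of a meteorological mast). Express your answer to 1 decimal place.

11.1 knots

Log law: V ∝ ln(z/z₀). From the pair, with r = V₁/V₂ = 0.72857,
ln z₀ = (ln z₁ − r·ln z₂)/(1 − r) = (0.6931 − 0.72857×2.5572)/0.27143 = -4.3104 → z₀ = 0.01343 m
V₃ = V₁ · ln(z₃/z₀)/ln(z₁/z₀) = 6.63 × 8.3622/5.0036 = 11.0804 knots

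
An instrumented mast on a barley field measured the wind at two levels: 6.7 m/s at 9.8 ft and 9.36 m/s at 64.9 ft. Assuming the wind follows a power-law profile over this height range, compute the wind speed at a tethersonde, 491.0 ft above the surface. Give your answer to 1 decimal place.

13.4 m/s

First find α: α = ln(V₂/V₁)/ln(z₂/z₁) = ln(9.36/6.7)/ln(64.9/9.8) = 0.33434/1.89047 = 0.1769
Extrapolate from 64.9 ft to 491.0 ft: V₃ = 9.36 × (491.0/64.9)^0.1769 = 9.36 × 1.4303 = 13.3876 m/s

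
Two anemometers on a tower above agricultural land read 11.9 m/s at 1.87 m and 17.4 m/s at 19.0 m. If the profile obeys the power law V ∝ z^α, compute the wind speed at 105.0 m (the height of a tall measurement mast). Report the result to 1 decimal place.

23.0 m/s

First find α: α = ln(V₂/V₁)/ln(z₂/z₁) = ln(17.4/11.9)/ln(19.0/1.87) = 0.37993/2.31850 = 0.1639
Extrapolate from 19.0 m to 105.0 m: V₃ = 17.4 × (105.0/19.0)^0.1639 = 17.4 × 1.3233 = 23.0257 m/s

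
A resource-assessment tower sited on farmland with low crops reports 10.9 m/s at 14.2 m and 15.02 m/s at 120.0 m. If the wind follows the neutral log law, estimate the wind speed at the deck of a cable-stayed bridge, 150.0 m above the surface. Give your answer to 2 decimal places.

15.45 m/s

Log law: V ∝ ln(z/z₀). From the pair, with r = V₁/V₂ = 0.72570,
ln z₀ = (ln z₁ − r·ln z₂)/(1 − r) = (2.6532 − 0.72570×4.7875)/0.27430 = -2.9932 → z₀ = 0.05013 m
V₃ = V₁ · ln(z₃/z₀)/ln(z₁/z₀) = 10.9 × 8.0038/5.6464 = 15.4508 m/s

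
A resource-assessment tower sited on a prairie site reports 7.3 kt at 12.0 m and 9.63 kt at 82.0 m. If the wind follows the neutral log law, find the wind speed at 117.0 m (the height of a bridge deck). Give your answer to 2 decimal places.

Log law: V ∝ ln(z/z₀). From the pair, with r = V₁/V₂ = 0.75805,
ln z₀ = (ln z₁ − r·ln z₂)/(1 − r) = (2.4849 − 0.75805×4.4067)/0.24195 = -3.5362 → z₀ = 0.02912 m
V₃ = V₁ · ln(z₃/z₀)/ln(z₁/z₀) = 7.3 × 8.2984/6.0211 = 10.0610 kt

10.06 kt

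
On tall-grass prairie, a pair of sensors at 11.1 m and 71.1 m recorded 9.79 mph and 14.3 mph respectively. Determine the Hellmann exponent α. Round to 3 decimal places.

α ≈ 0.204

Power law: V₂/V₁ = (z₂/z₁)^α ⇒ α = ln(V₂/V₁) / ln(z₂/z₁)
α = ln(14.3/9.79) / ln(71.1/11.1) = ln(1.4607) / ln(6.4054)
  = 0.37890 / 1.85714 = 0.20402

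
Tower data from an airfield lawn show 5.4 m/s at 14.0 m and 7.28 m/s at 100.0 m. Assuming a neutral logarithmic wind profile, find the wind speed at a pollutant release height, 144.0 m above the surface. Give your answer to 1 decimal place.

Log law: V ∝ ln(z/z₀). From the pair, with r = V₁/V₂ = 0.74176,
ln z₀ = (ln z₁ − r·ln z₂)/(1 − r) = (2.6391 − 0.74176×4.6052)/0.25824 = -3.0083 → z₀ = 0.04938 m
V₃ = V₁ · ln(z₃/z₀)/ln(z₁/z₀) = 5.4 × 7.9781/5.6473 = 7.6287 m/s

7.6 m/s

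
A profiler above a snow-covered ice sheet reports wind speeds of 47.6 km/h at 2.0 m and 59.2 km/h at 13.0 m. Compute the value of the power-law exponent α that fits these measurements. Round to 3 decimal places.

Power law: V₂/V₁ = (z₂/z₁)^α ⇒ α = ln(V₂/V₁) / ln(z₂/z₁)
α = ln(59.2/47.6) / ln(13.0/2.0) = ln(1.2437) / ln(6.5000)
  = 0.21809 / 1.87180 = 0.11651

α ≈ 0.117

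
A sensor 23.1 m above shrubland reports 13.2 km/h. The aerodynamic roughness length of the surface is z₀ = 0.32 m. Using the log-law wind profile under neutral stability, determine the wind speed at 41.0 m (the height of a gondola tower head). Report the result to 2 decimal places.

14.97 km/h

Log law: V(z) ∝ ln(z/z₀), so V₂/V₁ = ln(z₂/z₀) / ln(z₁/z₀).
ln(41.0/0.32) = 4.8530, ln(23.1/0.32) = 4.2793
V₂ = 13.2 × 4.8530/4.2793 = 13.2 × 1.1341 = 14.9698 km/h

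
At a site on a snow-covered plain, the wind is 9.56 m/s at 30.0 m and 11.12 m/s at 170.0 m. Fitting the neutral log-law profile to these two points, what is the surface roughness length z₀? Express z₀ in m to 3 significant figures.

Log law: V(z) ∝ ln(z/z₀). With r = V₁/V₂ = 9.56/11.12 = 0.85971,
r · ln(z₂/z₀) = ln(z₁/z₀) ⇒ ln z₀ = (ln z₁ − r·ln z₂)/(1 − r)
ln z₀ = (3.40120 − 0.85971×5.13580) / 0.14029 = -7.2288
z₀ = exp(-7.2288) = 0.0007254 m

z₀ ≈ 0.000725 m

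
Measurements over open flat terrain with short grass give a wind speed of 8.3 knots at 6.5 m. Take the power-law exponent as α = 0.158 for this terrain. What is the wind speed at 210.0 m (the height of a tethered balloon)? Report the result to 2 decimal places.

Power-law profile: V₂ = V₁ · (z₂/z₁)^α
V₂ = 8.3 × (210.0/6.5)^0.158 = 8.3 × (32.3077)^0.158
    = 8.3 × 1.7317 = 14.3730 knots

14.37 knots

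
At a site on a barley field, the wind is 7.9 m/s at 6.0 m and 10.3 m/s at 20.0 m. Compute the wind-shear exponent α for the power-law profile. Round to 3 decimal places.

α ≈ 0.220

Power law: V₂/V₁ = (z₂/z₁)^α ⇒ α = ln(V₂/V₁) / ln(z₂/z₁)
α = ln(10.3/7.9) / ln(20.0/6.0) = ln(1.3038) / ln(3.3333)
  = 0.26528 / 1.20397 = 0.22034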